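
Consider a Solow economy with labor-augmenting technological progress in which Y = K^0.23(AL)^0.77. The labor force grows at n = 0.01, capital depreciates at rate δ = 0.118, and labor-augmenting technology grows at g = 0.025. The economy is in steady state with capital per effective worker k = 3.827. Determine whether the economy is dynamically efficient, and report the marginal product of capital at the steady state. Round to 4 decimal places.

dynamically inefficient; MPK ≈ 0.0818

The effective depreciation rate is n + g + δ = 0.01 + 0.025 + 0.118 = 0.153.
MPK = 0.23·k^(0.23−1) = 0.23·3.827^(-0.77) ≈ 0.0818.
MPK < 0.153, so the economy is dynamically inefficient (over-saving).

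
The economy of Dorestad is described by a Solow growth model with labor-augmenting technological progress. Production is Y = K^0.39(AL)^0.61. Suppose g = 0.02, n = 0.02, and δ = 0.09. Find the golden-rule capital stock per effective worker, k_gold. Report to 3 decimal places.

The effective depreciation rate is n + g + δ = 0.02 + 0.02 + 0.09 = 0.13.
Maximizing c = f(k) − (n+g+δ)·k gives f'(k) = n+g+δ, i.e. 0.39·k^(0.39−1) = 0.13, so k_gold = (0.39/0.13)^(1/0.61) ≈ 6.0557.

k_gold ≈ 6.056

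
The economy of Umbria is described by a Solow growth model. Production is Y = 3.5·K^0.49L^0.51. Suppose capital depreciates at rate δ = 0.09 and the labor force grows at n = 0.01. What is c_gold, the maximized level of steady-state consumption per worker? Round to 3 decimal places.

c_gold ≈ 27.384

The effective depreciation rate is n + δ = 0.01 + 0.09 = 0.1.
Maximizing c = f(k) − (n+δ)·k gives f'(k) = n+δ, i.e. 0.49·3.5·k^(0.49−1) = 0.1, so k_gold = (0.49·3.5/0.1)^(1/0.51) ≈ 263.1030.
y_gold = 3.5·263.1030^0.49 ≈ 53.6945.
c_gold = y_gold − (n+δ)·k_gold = 53.6945 − 0.1·263.1030 ≈ 27.3842.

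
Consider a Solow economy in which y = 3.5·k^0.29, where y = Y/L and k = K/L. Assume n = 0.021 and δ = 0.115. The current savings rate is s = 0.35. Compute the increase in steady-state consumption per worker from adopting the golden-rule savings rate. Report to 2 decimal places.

Break-even investment rate: n + δ = 0.021 + 0.115 = 0.136.
Current steady state (s = 0.35): k* = (0.35·3.5/0.136)^(1/0.71) ≈ 22.1056, y* = 3.5·22.1056^0.29 ≈ 8.5896, c* = (1−0.35)·8.5896 ≈ 5.5833.
Setting f'(k) = n+δ gives 0.29·3.5·k^(0.29−1) = 0.136, hence k_gold = (0.29·3.5/0.136)^(1/0.71) ≈ 16.9619.
y_gold = 3.5·16.9619^0.29 ≈ 7.9546, c_gold = y_gold − 0.136·k_gold ≈ 5.6477.
Gain: Δc = 5.6477 − 5.5833 ≈ 0.0645.

Δc ≈ 0.06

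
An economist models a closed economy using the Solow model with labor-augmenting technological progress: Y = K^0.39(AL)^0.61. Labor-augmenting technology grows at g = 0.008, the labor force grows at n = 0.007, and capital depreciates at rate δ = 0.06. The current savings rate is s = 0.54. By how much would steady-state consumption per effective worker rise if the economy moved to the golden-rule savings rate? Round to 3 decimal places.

n + g + δ = 0.007 + 0.008 + 0.06 = 0.075.
Current steady state (s = 0.54): k* = (0.54/0.075)^(1/0.61) ≈ 25.4368, y* = 25.4368^0.39 ≈ 3.5329, c* = (1−0.54)·3.5329 ≈ 1.6251.
Golden rule sets MPK = n+g+δ: 0.39·k^(0.39−1) = 0.075, so k_gold = (0.39/0.075)^(1/0.61) ≈ 14.9202.
y_gold = 14.9202^0.39 ≈ 2.8693, c_gold = y_gold − 0.075·k_gold ≈ 1.7503.
Gain: Δc = 1.7503 − 1.6251 ≈ 0.1251.

Δc ≈ 0.125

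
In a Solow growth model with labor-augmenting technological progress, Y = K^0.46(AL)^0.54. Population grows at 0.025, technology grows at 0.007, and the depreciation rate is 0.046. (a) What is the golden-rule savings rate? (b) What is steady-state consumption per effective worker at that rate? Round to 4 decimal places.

(a) s_gold = 0.4600; (b) c_gold ≈ 2.4484

Capital per effective worker breaks even when investment replaces (n + g + δ)·k; here n + g + δ = 0.078.
For Cobb-Douglas, s_gold equals capital's share: s_gold = 0.46.
Setting f'(k) = n+g+δ gives 0.46·k^(0.46−1) = 0.078, hence k_gold = (0.46/0.078)^(1/0.54) ≈ 26.7396.
y_gold = 26.7396^0.46 ≈ 4.5341; c_gold = (1−0.46)·y_gold ≈ 2.4484.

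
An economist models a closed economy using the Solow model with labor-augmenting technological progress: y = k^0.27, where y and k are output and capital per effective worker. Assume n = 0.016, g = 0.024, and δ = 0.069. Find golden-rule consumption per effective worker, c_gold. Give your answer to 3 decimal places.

n + g + δ = 0.016 + 0.024 + 0.069 = 0.109.
Maximizing c = f(k) − (n+g+δ)·k gives f'(k) = n+g+δ, i.e. 0.27·k^(0.27−1) = 0.109, so k_gold = (0.27/0.109)^(1/0.73) ≈ 3.4645.
y_gold = 3.4645^0.27 ≈ 1.3986.
c_gold = y_gold − (n+g+δ)·k_gold = 1.3986 − 0.109·3.4645 ≈ 1.0210.

c_gold ≈ 1.021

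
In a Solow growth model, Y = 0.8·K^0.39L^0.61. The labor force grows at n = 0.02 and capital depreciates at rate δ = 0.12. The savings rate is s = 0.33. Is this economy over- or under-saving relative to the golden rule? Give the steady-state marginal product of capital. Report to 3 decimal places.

Break-even investment rate: n + δ = 0.02 + 0.12 = 0.14.
Steady-state k*: s·A·k^0.39 = 0.14·k gives k* = (0.33·0.8/0.14)^(1/0.61) ≈ 2.8288.
MPK = 0.39·0.8·2.8288^(-0.61) ≈ 0.1655.
MPK > n+δ = 0.14, so the economy is dynamically efficient (under-saving).

under-saving; MPK ≈ 0.165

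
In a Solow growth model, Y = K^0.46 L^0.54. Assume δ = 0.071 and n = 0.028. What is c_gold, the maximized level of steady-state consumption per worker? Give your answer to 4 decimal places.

c_gold ≈ 1.9984

The effective depreciation rate is n + δ = 0.028 + 0.071 = 0.099.
Maximizing c = f(k) − (n+δ)·k gives f'(k) = n+δ, i.e. 0.46·k^(0.46−1) = 0.099, so k_gold = (0.46/0.099)^(1/0.54) ≈ 17.1954.
y_gold = 17.1954^0.46 ≈ 3.7007.
c_gold = y_gold − (n+δ)·k_gold = 3.7007 − 0.099·17.1954 ≈ 1.9984.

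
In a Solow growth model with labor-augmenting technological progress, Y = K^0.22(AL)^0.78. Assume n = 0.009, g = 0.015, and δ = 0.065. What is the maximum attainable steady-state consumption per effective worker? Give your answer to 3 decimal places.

Break-even investment rate: n + g + δ = 0.009 + 0.015 + 0.065 = 0.089.
Maximizing c = f(k) − (n+g+δ)·k gives f'(k) = n+g+δ, i.e. 0.22·k^(0.22−1) = 0.089, so k_gold = (0.22/0.089)^(1/0.78) ≈ 3.1907.
y_gold = 3.1907^0.22 ≈ 1.2908.
c_gold = y_gold − (n+g+δ)·k_gold = 1.2908 − 0.089·3.1907 ≈ 1.0068.

c_gold ≈ 1.007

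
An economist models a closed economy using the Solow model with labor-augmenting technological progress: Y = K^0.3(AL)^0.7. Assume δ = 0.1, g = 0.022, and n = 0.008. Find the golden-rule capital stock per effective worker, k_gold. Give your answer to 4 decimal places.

k_gold ≈ 3.3024

The effective depreciation rate is n + g + δ = 0.008 + 0.022 + 0.1 = 0.13.
Maximizing c = f(k) − (n+g+δ)·k gives f'(k) = n+g+δ, i.e. 0.3·k^(0.3−1) = 0.13, so k_gold = (0.3/0.13)^(1/0.7) ≈ 3.3024.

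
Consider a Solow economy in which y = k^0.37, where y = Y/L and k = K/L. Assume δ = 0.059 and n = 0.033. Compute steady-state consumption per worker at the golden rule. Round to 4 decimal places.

Break-even investment rate: n + δ = 0.033 + 0.059 = 0.092.
Golden rule sets MPK = n+δ: 0.37·k^(0.37−1) = 0.092, so k_gold = (0.37/0.092)^(1/0.63) ≈ 9.1072.
y_gold = 9.1072^0.37 ≈ 2.2645.
c_gold = y_gold − (n+δ)·k_gold = 2.2645 − 0.092·9.1072 ≈ 1.4266.

c_gold ≈ 1.4266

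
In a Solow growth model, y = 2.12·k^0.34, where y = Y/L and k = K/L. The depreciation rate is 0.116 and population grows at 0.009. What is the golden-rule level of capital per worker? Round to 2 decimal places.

k_gold ≈ 14.22

Break-even investment rate: n + δ = 0.009 + 0.116 = 0.125.
Setting f'(k) = n+δ gives 0.34·2.12·k^(0.34−1) = 0.125, hence k_gold = (0.34·2.12/0.125)^(1/0.66) ≈ 14.2196.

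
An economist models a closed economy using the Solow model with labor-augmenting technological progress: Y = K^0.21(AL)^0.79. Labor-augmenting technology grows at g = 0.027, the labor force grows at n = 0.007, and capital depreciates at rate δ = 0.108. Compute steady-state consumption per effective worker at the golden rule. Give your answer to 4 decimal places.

c_gold ≈ 0.8766

Capital per effective worker breaks even when investment replaces (n + g + δ)·k; here n + g + δ = 0.142.
At the golden rule the marginal product of capital equals n+g+δ: 0.21·k^(0.21−1) = 0.142. Solving, k_gold = (0.21/0.142)^(1/0.79) ≈ 1.6410.
y_gold = 1.6410^0.21 ≈ 1.1096.
c_gold = y_gold − (n+g+δ)·k_gold = 1.1096 − 0.142·1.6410 ≈ 0.8766.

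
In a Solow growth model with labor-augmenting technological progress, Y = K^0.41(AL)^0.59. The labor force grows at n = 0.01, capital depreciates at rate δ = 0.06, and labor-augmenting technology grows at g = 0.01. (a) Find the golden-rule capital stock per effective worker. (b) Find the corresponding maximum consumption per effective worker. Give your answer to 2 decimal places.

Break-even investment rate: n + g + δ = 0.01 + 0.01 + 0.06 = 0.08.
Maximizing c = f(k) − (n+g+δ)·k gives f'(k) = n+g+δ, i.e. 0.41·k^(0.41−1) = 0.08, so k_gold = (0.41/0.08)^(1/0.59) ≈ 15.9541.
y_gold = 15.9541^0.41 ≈ 3.1130; c_gold = y_gold − 0.08·k_gold ≈ 1.8367.

(a) k_gold ≈ 15.95; (b) c_gold ≈ 1.84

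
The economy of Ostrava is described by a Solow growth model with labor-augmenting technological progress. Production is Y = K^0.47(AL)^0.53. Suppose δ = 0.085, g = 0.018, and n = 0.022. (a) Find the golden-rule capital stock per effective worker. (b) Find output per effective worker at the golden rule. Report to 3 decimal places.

Break-even investment rate: n + g + δ = 0.022 + 0.018 + 0.085 = 0.125.
Maximizing c = f(k) − (n+g+δ)·k gives f'(k) = n+g+δ, i.e. 0.47·k^(0.47−1) = 0.125, so k_gold = (0.47/0.125)^(1/0.53) ≈ 12.1691.
y_gold = 12.1691^0.47 ≈ 3.2365.

(a) k_gold ≈ 12.169; (b) y_gold ≈ 3.236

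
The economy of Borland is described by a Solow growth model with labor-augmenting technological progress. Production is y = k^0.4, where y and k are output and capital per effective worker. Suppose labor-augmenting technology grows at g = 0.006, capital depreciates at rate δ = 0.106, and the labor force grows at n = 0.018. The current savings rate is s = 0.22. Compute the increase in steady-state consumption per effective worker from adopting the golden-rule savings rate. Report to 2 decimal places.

The effective depreciation rate is n + g + δ = 0.018 + 0.006 + 0.106 = 0.13.
Current steady state (s = 0.22): k* = (0.22/0.13)^(1/0.6) ≈ 2.4032, y* = 2.4032^0.4 ≈ 1.4201, c* = (1−0.22)·1.4201 ≈ 1.1077.
At the golden rule the marginal product of capital equals n+g+δ: 0.4·k^(0.4−1) = 0.13. Solving, k_gold = (0.4/0.13)^(1/0.6) ≈ 6.5092.
y_gold = 6.5092^0.4 ≈ 2.1155, c_gold = y_gold − 0.13·k_gold ≈ 1.2693.
Gain: Δc = 1.2693 − 1.1077 ≈ 0.1616.

Δc ≈ 0.16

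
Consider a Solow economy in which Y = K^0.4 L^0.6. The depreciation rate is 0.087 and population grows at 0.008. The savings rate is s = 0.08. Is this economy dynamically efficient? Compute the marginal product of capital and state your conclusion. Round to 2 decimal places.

Break-even investment rate: n + δ = 0.008 + 0.087 = 0.095.
Steady-state k*: s·k^0.4 = 0.095·k gives k* = (0.08/0.095)^(1/0.6) ≈ 0.7509.
MPK = 0.4·0.7509^(-0.6) ≈ 0.4750.
MPK > n+δ = 0.095, so the economy is dynamically efficient (under-saving).

dynamically efficient; MPK ≈ 0.48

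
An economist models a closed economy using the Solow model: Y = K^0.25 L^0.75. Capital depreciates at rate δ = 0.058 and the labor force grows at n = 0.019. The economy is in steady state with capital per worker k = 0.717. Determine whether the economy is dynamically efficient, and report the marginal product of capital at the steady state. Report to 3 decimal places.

n + δ = 0.019 + 0.058 = 0.077.
MPK = 0.25·k^(0.25−1) = 0.25·0.717^(-0.75) ≈ 0.3208.
MPK > 0.077, so the economy is dynamically efficient (under-saving).

dynamically efficient; MPK ≈ 0.321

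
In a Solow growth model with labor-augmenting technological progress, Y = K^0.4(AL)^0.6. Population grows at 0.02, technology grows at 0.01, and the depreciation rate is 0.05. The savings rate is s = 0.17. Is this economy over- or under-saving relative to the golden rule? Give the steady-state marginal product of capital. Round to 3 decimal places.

Break-even investment rate: n + g + δ = 0.02 + 0.01 + 0.05 = 0.08.
Steady-state k*: s·k^0.4 = 0.08·k gives k* = (0.17/0.08)^(1/0.6) ≈ 3.5124.
MPK = 0.4·3.5124^(-0.6) ≈ 0.1882.
MPK > n+g+δ = 0.08, so the economy is dynamically efficient (under-saving).

under-saving; MPK ≈ 0.188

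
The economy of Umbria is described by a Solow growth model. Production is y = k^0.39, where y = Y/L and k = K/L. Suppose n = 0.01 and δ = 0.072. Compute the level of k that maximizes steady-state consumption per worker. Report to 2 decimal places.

k_gold ≈ 12.89

n + δ = 0.01 + 0.072 = 0.082.
Setting f'(k) = n+δ gives 0.39·k^(0.39−1) = 0.082, hence k_gold = (0.39/0.082)^(1/0.61) ≈ 12.8898.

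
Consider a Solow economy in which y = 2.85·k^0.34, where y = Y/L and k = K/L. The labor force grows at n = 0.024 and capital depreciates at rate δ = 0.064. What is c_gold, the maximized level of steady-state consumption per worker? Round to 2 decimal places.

The effective depreciation rate is n + δ = 0.024 + 0.064 = 0.088.
Maximizing c = f(k) − (n+δ)·k gives f'(k) = n+δ, i.e. 0.34·2.85·k^(0.34−1) = 0.088, so k_gold = (0.34·2.85/0.088)^(1/0.66) ≈ 37.8920.
y_gold = 2.85·37.8920^0.34 ≈ 9.8073.
c_gold = y_gold − (n+δ)·k_gold = 9.8073 − 0.088·37.8920 ≈ 6.4728.

c_gold ≈ 6.47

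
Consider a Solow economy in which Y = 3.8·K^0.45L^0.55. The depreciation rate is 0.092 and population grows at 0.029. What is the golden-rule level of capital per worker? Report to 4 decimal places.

Break-even investment rate: n + δ = 0.029 + 0.092 = 0.121.
Maximizing c = f(k) − (n+δ)·k gives f'(k) = n+δ, i.e. 0.45·3.8·k^(0.45−1) = 0.121, so k_gold = (0.45·3.8/0.121)^(1/0.55) ≈ 123.3935.

k_gold ≈ 123.3935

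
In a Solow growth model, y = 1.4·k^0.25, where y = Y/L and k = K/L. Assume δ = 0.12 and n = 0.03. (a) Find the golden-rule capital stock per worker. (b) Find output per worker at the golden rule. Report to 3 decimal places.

Break-even investment rate: n + δ = 0.03 + 0.12 = 0.15.
At the golden rule the marginal product of capital equals n+δ: 0.25·1.4·k^(0.25−1) = 0.15. Solving, k_gold = (0.25·1.4/0.15)^(1/0.75) ≈ 3.0948.
y_gold = 1.4·3.0948^0.25 ≈ 1.8569.

(a) k_gold ≈ 3.095; (b) y_gold ≈ 1.857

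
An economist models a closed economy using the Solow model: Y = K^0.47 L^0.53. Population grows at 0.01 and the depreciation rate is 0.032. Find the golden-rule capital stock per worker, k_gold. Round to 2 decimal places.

k_gold ≈ 95.27

n + δ = 0.01 + 0.032 = 0.042.
Maximizing c = f(k) − (n+δ)·k gives f'(k) = n+δ, i.e. 0.47·k^(0.47−1) = 0.042, so k_gold = (0.47/0.042)^(1/0.53) ≈ 95.2707.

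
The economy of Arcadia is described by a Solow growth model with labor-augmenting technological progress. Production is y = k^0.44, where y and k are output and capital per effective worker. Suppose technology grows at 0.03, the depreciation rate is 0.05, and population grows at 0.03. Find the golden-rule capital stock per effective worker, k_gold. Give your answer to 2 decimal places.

k_gold ≈ 11.89

The effective depreciation rate is n + g + δ = 0.03 + 0.03 + 0.05 = 0.11.
At the golden rule the marginal product of capital equals n+g+δ: 0.44·k^(0.44−1) = 0.11. Solving, k_gold = (0.44/0.11)^(1/0.56) ≈ 11.8880.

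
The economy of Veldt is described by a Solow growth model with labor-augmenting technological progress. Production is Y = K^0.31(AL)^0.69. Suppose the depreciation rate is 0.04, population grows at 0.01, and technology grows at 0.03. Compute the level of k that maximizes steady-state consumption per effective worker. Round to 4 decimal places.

k_gold ≈ 7.1214

Break-even investment rate: n + g + δ = 0.01 + 0.03 + 0.04 = 0.08.
Setting f'(k) = n+g+δ gives 0.31·k^(0.31−1) = 0.08, hence k_gold = (0.31/0.08)^(1/0.69) ≈ 7.1214.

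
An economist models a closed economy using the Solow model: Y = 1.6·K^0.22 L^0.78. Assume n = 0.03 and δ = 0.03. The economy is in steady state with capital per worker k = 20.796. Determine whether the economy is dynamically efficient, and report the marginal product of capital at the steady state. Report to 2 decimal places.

n + δ = 0.03 + 0.03 = 0.06.
MPK = 0.22·1.6·k^(0.22−1) = 0.22·1.6·20.796^(-0.78) ≈ 0.0330.
MPK < 0.06, so the economy is dynamically inefficient (over-saving).

dynamically inefficient; MPK ≈ 0.03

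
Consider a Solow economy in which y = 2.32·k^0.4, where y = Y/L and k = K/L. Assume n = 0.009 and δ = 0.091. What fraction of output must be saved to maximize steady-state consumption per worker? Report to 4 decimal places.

s_gold = 0.4000

Capital per worker breaks even when investment replaces (n + δ)·k; here n + δ = 0.1.
At the golden rule MPK = n+δ, and in any Cobb-Douglas steady state s = (n+δ)·k/y = MPK·k/y = capital's share 0.4.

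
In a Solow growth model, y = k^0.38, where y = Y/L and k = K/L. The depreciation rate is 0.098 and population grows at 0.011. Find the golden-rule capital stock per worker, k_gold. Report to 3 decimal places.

k_gold ≈ 7.495

n + δ = 0.011 + 0.098 = 0.109.
Setting f'(k) = n+δ gives 0.38·k^(0.38−1) = 0.109, hence k_gold = (0.38/0.109)^(1/0.62) ≈ 7.4950.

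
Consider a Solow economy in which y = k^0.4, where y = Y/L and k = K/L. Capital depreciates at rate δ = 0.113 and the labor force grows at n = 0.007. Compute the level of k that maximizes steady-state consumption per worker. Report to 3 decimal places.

n + δ = 0.007 + 0.113 = 0.12.
Setting f'(k) = n+δ gives 0.4·k^(0.4−1) = 0.12, hence k_gold = (0.4/0.12)^(1/0.6) ≈ 7.4381.

k_gold ≈ 7.438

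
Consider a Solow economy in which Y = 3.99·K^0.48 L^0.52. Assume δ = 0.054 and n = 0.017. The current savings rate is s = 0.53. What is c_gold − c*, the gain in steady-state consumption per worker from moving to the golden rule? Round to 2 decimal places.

Break-even investment rate: n + δ = 0.017 + 0.054 = 0.071.
Current steady state (s = 0.53): k* = (0.53·3.99/0.071)^(1/0.52) ≈ 683.2772, y* = 3.99·683.2772^0.48 ≈ 91.5334, c* = (1−0.53)·91.5334 ≈ 43.0207.
At the golden rule the marginal product of capital equals n+δ: 0.48·3.99·k^(0.48−1) = 0.071. Solving, k_gold = (0.48·3.99/0.071)^(1/0.52) ≈ 564.7263.
y_gold = 3.99·564.7263^0.48 ≈ 83.5324, c_gold = y_gold − 0.071·k_gold ≈ 43.4369.
Gain: Δc = 43.4369 − 43.0207 ≈ 0.4162.

Δc ≈ 0.42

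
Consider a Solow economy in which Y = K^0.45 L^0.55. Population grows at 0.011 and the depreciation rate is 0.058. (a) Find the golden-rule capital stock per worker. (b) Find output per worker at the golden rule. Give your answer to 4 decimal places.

(a) k_gold ≈ 30.2455; (b) y_gold ≈ 4.6376

Break-even investment rate: n + δ = 0.011 + 0.058 = 0.069.
Maximizing c = f(k) − (n+δ)·k gives f'(k) = n+δ, i.e. 0.45·k^(0.45−1) = 0.069, so k_gold = (0.45/0.069)^(1/0.55) ≈ 30.2455.
y_gold = 30.2455^0.45 ≈ 4.6376.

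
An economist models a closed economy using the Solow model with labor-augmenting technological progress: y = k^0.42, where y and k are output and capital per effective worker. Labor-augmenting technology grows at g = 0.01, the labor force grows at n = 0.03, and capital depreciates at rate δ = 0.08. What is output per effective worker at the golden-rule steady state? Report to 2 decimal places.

y_gold ≈ 2.48

n + g + δ = 0.03 + 0.01 + 0.08 = 0.12.
Setting f'(k) = n+g+δ gives 0.42·k^(0.42−1) = 0.12, hence k_gold = (0.42/0.12)^(1/0.58) ≈ 8.6706.
Output: y_gold = k_gold^0.42 = 8.6706^0.42 ≈ 2.4773.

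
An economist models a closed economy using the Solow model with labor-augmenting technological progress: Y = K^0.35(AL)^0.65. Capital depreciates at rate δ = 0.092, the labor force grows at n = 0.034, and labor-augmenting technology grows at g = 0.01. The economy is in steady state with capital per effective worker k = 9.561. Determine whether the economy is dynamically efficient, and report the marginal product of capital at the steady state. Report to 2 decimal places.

Break-even investment rate: n + g + δ = 0.034 + 0.01 + 0.092 = 0.136.
MPK = 0.35·k^(0.35−1) = 0.35·9.561^(-0.65) ≈ 0.0807.
MPK < 0.136, so the economy is dynamically inefficient (over-saving).

dynamically inefficient; MPK ≈ 0.08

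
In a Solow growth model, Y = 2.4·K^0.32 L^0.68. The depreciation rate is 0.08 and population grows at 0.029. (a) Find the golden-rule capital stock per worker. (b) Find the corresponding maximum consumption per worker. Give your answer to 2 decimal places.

The effective depreciation rate is n + δ = 0.029 + 0.08 = 0.109.
Maximizing c = f(k) − (n+δ)·k gives f'(k) = n+δ, i.e. 0.32·2.4·k^(0.32−1) = 0.109, so k_gold = (0.32·2.4/0.109)^(1/0.68) ≈ 17.6589.
y_gold = 2.4·17.6589^0.32 ≈ 6.0151; c_gold = y_gold − 0.109·k_gold ≈ 4.0902.

(a) k_gold ≈ 17.66; (b) c_gold ≈ 4.09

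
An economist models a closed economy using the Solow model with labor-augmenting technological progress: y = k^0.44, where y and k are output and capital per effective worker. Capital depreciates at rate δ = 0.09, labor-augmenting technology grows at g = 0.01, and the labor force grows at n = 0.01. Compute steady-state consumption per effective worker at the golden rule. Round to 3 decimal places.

c_gold ≈ 1.664

n + g + δ = 0.01 + 0.01 + 0.09 = 0.11.
Golden rule sets MPK = n+g+δ: 0.44·k^(0.44−1) = 0.11, so k_gold = (0.44/0.11)^(1/0.56) ≈ 11.8880.
y_gold = 11.8880^0.44 ≈ 2.9720.
c_gold = y_gold − (n+g+δ)·k_gold = 2.9720 − 0.11·11.8880 ≈ 1.6643.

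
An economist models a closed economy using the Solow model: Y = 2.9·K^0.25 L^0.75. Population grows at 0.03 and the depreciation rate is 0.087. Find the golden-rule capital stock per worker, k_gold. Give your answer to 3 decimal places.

k_gold ≈ 11.382

Capital per worker breaks even when investment replaces (n + δ)·k; here n + δ = 0.117.
Maximizing c = f(k) − (n+δ)·k gives f'(k) = n+δ, i.e. 0.25·2.9·k^(0.25−1) = 0.117, so k_gold = (0.25·2.9/0.117)^(1/0.75) ≈ 11.3816.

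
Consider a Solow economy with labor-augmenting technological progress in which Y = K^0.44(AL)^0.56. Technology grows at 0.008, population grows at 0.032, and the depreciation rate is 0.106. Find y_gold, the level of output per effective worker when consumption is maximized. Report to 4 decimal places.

Break-even investment rate: n + g + δ = 0.032 + 0.008 + 0.106 = 0.146.
Maximizing c = f(k) − (n+g+δ)·k gives f'(k) = n+g+δ, i.e. 0.44·k^(0.44−1) = 0.146, so k_gold = (0.44/0.146)^(1/0.56) ≈ 7.1703.
Output: y_gold = k_gold^0.44 = 7.1703^0.44 ≈ 2.3792.

y_gold ≈ 2.3792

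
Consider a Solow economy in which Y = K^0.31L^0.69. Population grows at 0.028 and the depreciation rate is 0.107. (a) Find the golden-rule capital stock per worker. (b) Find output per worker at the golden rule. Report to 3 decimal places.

Capital per worker breaks even when investment replaces (n + δ)·k; here n + δ = 0.135.
At the golden rule the marginal product of capital equals n+δ: 0.31·k^(0.31−1) = 0.135. Solving, k_gold = (0.31/0.135)^(1/0.69) ≈ 3.3360.
y_gold = 3.3360^0.31 ≈ 1.4528.

(a) k_gold ≈ 3.336; (b) y_gold ≈ 1.453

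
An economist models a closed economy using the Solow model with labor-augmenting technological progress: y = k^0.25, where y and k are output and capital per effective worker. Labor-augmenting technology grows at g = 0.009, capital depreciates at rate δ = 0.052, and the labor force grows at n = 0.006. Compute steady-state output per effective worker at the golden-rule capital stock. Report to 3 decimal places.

y_gold ≈ 1.551

Break-even investment rate: n + g + δ = 0.006 + 0.009 + 0.052 = 0.067.
Golden rule sets MPK = n+g+δ: 0.25·k^(0.25−1) = 0.067, so k_gold = (0.25/0.067)^(1/0.75) ≈ 5.7874.
Output: y_gold = k_gold^0.25 = 5.7874^0.25 ≈ 1.5510.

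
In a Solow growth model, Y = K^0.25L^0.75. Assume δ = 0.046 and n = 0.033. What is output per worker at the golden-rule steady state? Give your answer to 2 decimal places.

The effective depreciation rate is n + δ = 0.033 + 0.046 = 0.079.
Golden rule sets MPK = n+δ: 0.25·k^(0.25−1) = 0.079, so k_gold = (0.25/0.079)^(1/0.75) ≈ 4.6461.
Output: y_gold = k_gold^0.25 = 4.6461^0.25 ≈ 1.4682.

y_gold ≈ 1.47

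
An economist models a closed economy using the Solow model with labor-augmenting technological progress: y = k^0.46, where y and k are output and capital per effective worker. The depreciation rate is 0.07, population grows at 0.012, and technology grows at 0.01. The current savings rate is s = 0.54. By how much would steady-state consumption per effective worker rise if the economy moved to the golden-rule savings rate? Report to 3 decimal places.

Δc ≈ 0.050

Capital per effective worker breaks even when investment replaces (n + g + δ)·k; here n + g + δ = 0.092.
Current steady state (s = 0.54): k* = (0.54/0.092)^(1/0.54) ≈ 26.5060, y* = 26.5060^0.46 ≈ 4.5158, c* = (1−0.54)·4.5158 ≈ 2.0773.
At the golden rule the marginal product of capital equals n+g+δ: 0.46·k^(0.46−1) = 0.092. Solving, k_gold = (0.46/0.092)^(1/0.54) ≈ 19.6965.
y_gold = 19.6965^0.46 ≈ 3.9393, c_gold = y_gold − 0.092·k_gold ≈ 2.1272.
Gain: Δc = 2.1272 − 2.0773 ≈ 0.0499.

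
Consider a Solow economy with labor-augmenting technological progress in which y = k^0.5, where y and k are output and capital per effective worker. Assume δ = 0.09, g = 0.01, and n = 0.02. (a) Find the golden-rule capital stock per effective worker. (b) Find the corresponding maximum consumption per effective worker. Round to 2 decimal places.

The effective depreciation rate is n + g + δ = 0.02 + 0.01 + 0.09 = 0.12.
Setting f'(k) = n+g+δ gives 0.5·k^(0.5−1) = 0.12, hence k_gold = (0.5/0.12)^(1/0.5) ≈ 17.3611.
y_gold = 17.3611^0.5 ≈ 4.1667; c_gold = y_gold − 0.12·k_gold ≈ 2.0833.

(a) k_gold ≈ 17.36; (b) c_gold ≈ 2.08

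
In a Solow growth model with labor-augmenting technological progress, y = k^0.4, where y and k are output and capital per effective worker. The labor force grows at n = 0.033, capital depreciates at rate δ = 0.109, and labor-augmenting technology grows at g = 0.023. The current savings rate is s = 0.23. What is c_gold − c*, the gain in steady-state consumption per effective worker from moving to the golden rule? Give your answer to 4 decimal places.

n + g + δ = 0.033 + 0.023 + 0.109 = 0.165.
Current steady state (s = 0.23): k* = (0.23/0.165)^(1/0.6) ≈ 1.7394, y* = 1.7394^0.4 ≈ 1.2479, c* = (1−0.23)·1.2479 ≈ 0.9608.
Golden rule sets MPK = n+g+δ: 0.4·k^(0.4−1) = 0.165, so k_gold = (0.4/0.165)^(1/0.6) ≈ 4.3748.
y_gold = 4.3748^0.4 ≈ 1.8046, c_gold = y_gold − 0.165·k_gold ≈ 1.0828.
Gain: Δc = 1.0828 − 0.9608 ≈ 0.1219.

Δc ≈ 0.1219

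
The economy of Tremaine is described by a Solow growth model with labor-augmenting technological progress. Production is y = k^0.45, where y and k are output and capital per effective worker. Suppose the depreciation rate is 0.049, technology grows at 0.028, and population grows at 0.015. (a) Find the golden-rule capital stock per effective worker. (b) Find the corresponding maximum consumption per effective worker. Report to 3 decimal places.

(a) k_gold ≈ 17.927; (b) c_gold ≈ 2.016

Capital per effective worker breaks even when investment replaces (n + g + δ)·k; here n + g + δ = 0.092.
At the golden rule the marginal product of capital equals n+g+δ: 0.45·k^(0.45−1) = 0.092. Solving, k_gold = (0.45/0.092)^(1/0.55) ≈ 17.9267.
y_gold = 17.9267^0.45 ≈ 3.6650; c_gold = y_gold − 0.092·k_gold ≈ 2.0158.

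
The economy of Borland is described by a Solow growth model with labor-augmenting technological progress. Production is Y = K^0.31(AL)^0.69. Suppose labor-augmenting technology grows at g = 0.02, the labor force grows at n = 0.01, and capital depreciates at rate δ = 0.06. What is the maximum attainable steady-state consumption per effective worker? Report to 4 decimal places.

The effective depreciation rate is n + g + δ = 0.01 + 0.02 + 0.06 = 0.09.
At the golden rule the marginal product of capital equals n+g+δ: 0.31·k^(0.31−1) = 0.09. Solving, k_gold = (0.31/0.09)^(1/0.69) ≈ 6.0039.
y_gold = 6.0039^0.31 ≈ 1.7431.
c_gold = y_gold − (n+g+δ)·k_gold = 1.7431 − 0.09·6.0039 ≈ 1.2027.

c_gold ≈ 1.2027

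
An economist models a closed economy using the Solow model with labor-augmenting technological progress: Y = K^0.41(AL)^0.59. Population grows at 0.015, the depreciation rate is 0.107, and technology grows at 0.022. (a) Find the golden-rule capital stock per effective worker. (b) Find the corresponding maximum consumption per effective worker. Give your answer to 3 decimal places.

(a) k_gold ≈ 5.891; (b) c_gold ≈ 1.221

n + g + δ = 0.015 + 0.022 + 0.107 = 0.144.
Golden rule sets MPK = n+g+δ: 0.41·k^(0.41−1) = 0.144, so k_gold = (0.41/0.144)^(1/0.59) ≈ 5.8912.
y_gold = 5.8912^0.41 ≈ 2.0691; c_gold = y_gold − 0.144·k_gold ≈ 1.2208.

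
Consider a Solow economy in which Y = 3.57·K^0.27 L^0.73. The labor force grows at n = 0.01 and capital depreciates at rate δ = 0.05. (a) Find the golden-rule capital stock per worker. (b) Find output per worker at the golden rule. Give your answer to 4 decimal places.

The effective depreciation rate is n + δ = 0.01 + 0.05 = 0.06.
Setting f'(k) = n+δ gives 0.27·3.57·k^(0.27−1) = 0.06, hence k_gold = (0.27·3.57/0.06)^(1/0.73) ≈ 44.8633.
y_gold = 3.57·44.8633^0.27 ≈ 9.9696.

(a) k_gold ≈ 44.8633; (b) y_gold ≈ 9.9696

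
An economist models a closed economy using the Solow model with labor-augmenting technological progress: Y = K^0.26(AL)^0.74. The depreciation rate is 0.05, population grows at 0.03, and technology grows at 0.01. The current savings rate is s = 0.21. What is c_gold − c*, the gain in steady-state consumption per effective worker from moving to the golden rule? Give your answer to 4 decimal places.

Break-even investment rate: n + g + δ = 0.03 + 0.01 + 0.05 = 0.09.
Current steady state (s = 0.21): k* = (0.21/0.09)^(1/0.74) ≈ 3.1424, y* = 3.1424^0.26 ≈ 1.3468, c* = (1−0.21)·1.3468 ≈ 1.0639.
Setting f'(k) = n+g+δ gives 0.26·k^(0.26−1) = 0.09, hence k_gold = (0.26/0.09)^(1/0.74) ≈ 4.1938.
y_gold = 4.1938^0.26 ≈ 1.4517, c_gold = y_gold − 0.09·k_gold ≈ 1.0743.
Gain: Δc = 1.0743 − 1.0639 ≈ 0.0103.

Δc ≈ 0.0103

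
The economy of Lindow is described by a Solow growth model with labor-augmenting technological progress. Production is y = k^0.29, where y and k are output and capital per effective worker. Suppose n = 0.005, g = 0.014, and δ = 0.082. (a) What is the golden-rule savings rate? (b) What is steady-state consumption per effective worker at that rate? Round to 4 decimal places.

(a) s_gold = 0.2900; (b) c_gold ≈ 1.0923

n + g + δ = 0.005 + 0.014 + 0.082 = 0.101.
For Cobb-Douglas, s_gold equals capital's share: s_gold = 0.29.
At the golden rule the marginal product of capital equals n+g+δ: 0.29·k^(0.29−1) = 0.101. Solving, k_gold = (0.29/0.101)^(1/0.71) ≈ 4.4175.
y_gold = 4.4175^0.29 ≈ 1.5385; c_gold = (1−0.29)·y_gold ≈ 1.0923.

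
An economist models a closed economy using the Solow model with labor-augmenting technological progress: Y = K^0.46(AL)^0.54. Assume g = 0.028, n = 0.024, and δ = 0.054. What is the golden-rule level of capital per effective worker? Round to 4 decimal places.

Capital per effective worker breaks even when investment replaces (n + g + δ)·k; here n + g + δ = 0.106.
Setting f'(k) = n+g+δ gives 0.46·k^(0.46−1) = 0.106, hence k_gold = (0.46/0.106)^(1/0.54) ≈ 15.1519.

k_gold ≈ 15.1519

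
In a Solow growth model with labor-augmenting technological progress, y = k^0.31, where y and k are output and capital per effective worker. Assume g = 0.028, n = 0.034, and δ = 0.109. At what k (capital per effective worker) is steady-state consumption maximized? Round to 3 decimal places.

k_gold ≈ 2.368

Capital per effective worker breaks even when investment replaces (n + g + δ)·k; here n + g + δ = 0.171.
Maximizing c = f(k) − (n+g+δ)·k gives f'(k) = n+g+δ, i.e. 0.31·k^(0.31−1) = 0.171, so k_gold = (0.31/0.171)^(1/0.69) ≈ 2.3683.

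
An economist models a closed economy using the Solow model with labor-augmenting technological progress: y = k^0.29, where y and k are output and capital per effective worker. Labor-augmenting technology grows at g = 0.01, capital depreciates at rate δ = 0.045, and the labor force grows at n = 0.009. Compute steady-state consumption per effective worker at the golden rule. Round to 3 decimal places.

c_gold ≈ 1.316

Break-even investment rate: n + g + δ = 0.009 + 0.01 + 0.045 = 0.064.
Maximizing c = f(k) − (n+g+δ)·k gives f'(k) = n+g+δ, i.e. 0.29·k^(0.29−1) = 0.064, so k_gold = (0.29/0.064)^(1/0.71) ≈ 8.3994.
y_gold = 8.3994^0.29 ≈ 1.8537.
c_gold = y_gold − (n+g+δ)·k_gold = 1.8537 − 0.064·8.3994 ≈ 1.3161.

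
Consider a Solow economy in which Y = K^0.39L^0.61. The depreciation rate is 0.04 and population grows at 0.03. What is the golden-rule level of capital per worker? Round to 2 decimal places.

The effective depreciation rate is n + δ = 0.03 + 0.04 = 0.07.
Setting f'(k) = n+δ gives 0.39·k^(0.39−1) = 0.07, hence k_gold = (0.39/0.07)^(1/0.61) ≈ 16.7069.

k_gold ≈ 16.71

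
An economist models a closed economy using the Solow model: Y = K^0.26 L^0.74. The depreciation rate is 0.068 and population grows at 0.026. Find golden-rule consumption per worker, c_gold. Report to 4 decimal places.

The effective depreciation rate is n + δ = 0.026 + 0.068 = 0.094.
Golden rule sets MPK = n+δ: 0.26·k^(0.26−1) = 0.094, so k_gold = (0.26/0.094)^(1/0.74) ≈ 3.9545.
y_gold = 3.9545^0.26 ≈ 1.4297.
c_gold = y_gold − (n+δ)·k_gold = 1.4297 − 0.094·3.9545 ≈ 1.0580.

c_gold ≈ 1.0580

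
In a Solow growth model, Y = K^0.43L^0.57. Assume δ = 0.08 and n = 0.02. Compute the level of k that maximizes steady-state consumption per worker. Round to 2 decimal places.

k_gold ≈ 12.92

Break-even investment rate: n + δ = 0.02 + 0.08 = 0.1.
Maximizing c = f(k) − (n+δ)·k gives f'(k) = n+δ, i.e. 0.43·k^(0.43−1) = 0.1, so k_gold = (0.43/0.1)^(1/0.57) ≈ 12.9225.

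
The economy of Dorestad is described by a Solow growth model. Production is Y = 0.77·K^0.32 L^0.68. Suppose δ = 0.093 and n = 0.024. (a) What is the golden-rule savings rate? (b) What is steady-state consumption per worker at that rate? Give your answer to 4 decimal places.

(a) s_gold = 0.3200; (b) c_gold ≈ 0.7434

n + δ = 0.024 + 0.093 = 0.117.
For Cobb-Douglas, s_gold equals capital's share: s_gold = 0.32.
Golden rule sets MPK = n+δ: 0.32·0.77·k^(0.32−1) = 0.117, so k_gold = (0.32·0.77/0.117)^(1/0.68) ≈ 2.9900.
y_gold = 0.77·2.9900^0.32 ≈ 1.0932; c_gold = (1−0.32)·y_gold ≈ 0.7434.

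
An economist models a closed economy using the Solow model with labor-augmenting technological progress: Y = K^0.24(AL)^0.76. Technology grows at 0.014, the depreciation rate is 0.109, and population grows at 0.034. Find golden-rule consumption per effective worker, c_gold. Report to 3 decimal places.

The effective depreciation rate is n + g + δ = 0.034 + 0.014 + 0.109 = 0.157.
Setting f'(k) = n+g+δ gives 0.24·k^(0.24−1) = 0.157, hence k_gold = (0.24/0.157)^(1/0.76) ≈ 1.7479.
y_gold = 1.7479^0.24 ≈ 1.1434.
c_gold = y_gold − (n+g+δ)·k_gold = 1.1434 − 0.157·1.7479 ≈ 0.8690.

c_gold ≈ 0.869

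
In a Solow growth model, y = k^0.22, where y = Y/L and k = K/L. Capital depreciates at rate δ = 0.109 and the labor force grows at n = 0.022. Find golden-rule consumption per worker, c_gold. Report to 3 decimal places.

Break-even investment rate: n + δ = 0.022 + 0.109 = 0.131.
Golden rule sets MPK = n+δ: 0.22·k^(0.22−1) = 0.131, so k_gold = (0.22/0.131)^(1/0.78) ≈ 1.9438.
y_gold = 1.9438^0.22 ≈ 1.1575.
c_gold = y_gold − (n+δ)·k_gold = 1.1575 − 0.131·1.9438 ≈ 0.9028.

c_gold ≈ 0.903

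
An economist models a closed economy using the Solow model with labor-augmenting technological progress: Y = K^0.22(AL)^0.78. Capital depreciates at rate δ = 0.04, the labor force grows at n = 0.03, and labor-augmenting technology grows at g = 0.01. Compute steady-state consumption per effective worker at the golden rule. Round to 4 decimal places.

c_gold ≈ 1.0375

Capital per effective worker breaks even when investment replaces (n + g + δ)·k; here n + g + δ = 0.08.
At the golden rule the marginal product of capital equals n+g+δ: 0.22·k^(0.22−1) = 0.08. Solving, k_gold = (0.22/0.08)^(1/0.78) ≈ 3.6580.
y_gold = 3.6580^0.22 ≈ 1.3302.
c_gold = y_gold − (n+g+δ)·k_gold = 1.3302 − 0.08·3.6580 ≈ 1.0375.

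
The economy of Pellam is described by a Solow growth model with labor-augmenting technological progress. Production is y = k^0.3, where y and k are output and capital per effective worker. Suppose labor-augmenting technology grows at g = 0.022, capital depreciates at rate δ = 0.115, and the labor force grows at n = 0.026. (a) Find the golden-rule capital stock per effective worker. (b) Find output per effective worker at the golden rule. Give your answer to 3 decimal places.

The effective depreciation rate is n + g + δ = 0.026 + 0.022 + 0.115 = 0.163.
At the golden rule the marginal product of capital equals n+g+δ: 0.3·k^(0.3−1) = 0.163. Solving, k_gold = (0.3/0.163)^(1/0.7) ≈ 2.3904.
y_gold = 2.3904^0.3 ≈ 1.2988.

(a) k_gold ≈ 2.390; (b) y_gold ≈ 1.299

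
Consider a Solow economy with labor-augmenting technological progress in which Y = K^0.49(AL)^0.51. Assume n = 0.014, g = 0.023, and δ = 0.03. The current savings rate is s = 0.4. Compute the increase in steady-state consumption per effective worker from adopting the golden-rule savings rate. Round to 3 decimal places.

Break-even investment rate: n + g + δ = 0.014 + 0.023 + 0.03 = 0.067.
Current steady state (s = 0.4): k* = (0.4/0.067)^(1/0.51) ≈ 33.2307, y* = 33.2307^0.49 ≈ 5.5661, c* = (1−0.4)·5.5661 ≈ 3.3397.
At the golden rule the marginal product of capital equals n+g+δ: 0.49·k^(0.49−1) = 0.067. Solving, k_gold = (0.49/0.067)^(1/0.51) ≈ 49.4715.
y_gold = 49.4715^0.49 ≈ 6.7645, c_gold = y_gold − 0.067·k_gold ≈ 3.4499.
Gain: Δc = 3.4499 − 3.3397 ≈ 0.1102.

Δc ≈ 0.110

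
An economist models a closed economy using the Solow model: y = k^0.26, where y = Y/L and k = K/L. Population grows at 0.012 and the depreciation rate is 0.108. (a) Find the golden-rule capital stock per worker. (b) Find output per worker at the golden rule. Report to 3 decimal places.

(a) k_gold ≈ 2.843; (b) y_gold ≈ 1.312

The effective depreciation rate is n + δ = 0.012 + 0.108 = 0.12.
Golden rule sets MPK = n+δ: 0.26·k^(0.26−1) = 0.12, so k_gold = (0.26/0.12)^(1/0.74) ≈ 2.8430.
y_gold = 2.8430^0.26 ≈ 1.3121.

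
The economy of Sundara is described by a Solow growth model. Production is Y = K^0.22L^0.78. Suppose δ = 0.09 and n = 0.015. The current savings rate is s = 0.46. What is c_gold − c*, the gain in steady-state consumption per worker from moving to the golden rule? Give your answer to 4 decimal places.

Capital per worker breaks even when investment replaces (n + δ)·k; here n + δ = 0.105.
Current steady state (s = 0.46): k* = (0.46/0.105)^(1/0.78) ≈ 6.6454, y* = 6.6454^0.22 ≈ 1.5169, c* = (1−0.46)·1.5169 ≈ 0.8191.
Maximizing c = f(k) − (n+δ)·k gives f'(k) = n+δ, i.e. 0.22·k^(0.22−1) = 0.105, so k_gold = (0.22/0.105)^(1/0.78) ≈ 2.5813.
y_gold = 2.5813^0.22 ≈ 1.2320, c_gold = y_gold − 0.105·k_gold ≈ 0.9609.
Gain: Δc = 0.9609 − 0.8191 ≈ 0.1418.

Δc ≈ 0.1418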